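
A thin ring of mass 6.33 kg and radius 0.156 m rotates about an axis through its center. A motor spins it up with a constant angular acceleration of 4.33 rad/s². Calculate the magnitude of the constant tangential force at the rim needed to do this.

I = MR² = (6.33)(0.156)² = 0.1540 kg·m².
The required torque is τ = Iα = (0.1540)(4.330) = 0.6670 N·m.
A tangential force at the rim gives τ = FR, so F = τ/R = 0.6670/0.156 = 4.276 N.

F ≈ 4.28 N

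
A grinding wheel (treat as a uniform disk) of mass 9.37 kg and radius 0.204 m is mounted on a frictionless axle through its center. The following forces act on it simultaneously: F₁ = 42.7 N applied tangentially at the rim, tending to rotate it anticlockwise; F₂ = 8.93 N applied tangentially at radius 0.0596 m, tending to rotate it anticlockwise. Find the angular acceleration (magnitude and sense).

I = ½MR² = (1/2)(9.37)(0.204)² = 0.1950 kg·m².
Taking anticlockwise as positive: τ₁ = +(42.7)(0.204) = +8.711 N·m; τ₂ = +(8.93)(0.0596) = +0.5322 N·m.
Net torque τ = 9.243 N·m.
α = τ/I = 9.243/0.1950 = 47.41 rad/s².

α ≈ 47.4 rad/s², anticlockwise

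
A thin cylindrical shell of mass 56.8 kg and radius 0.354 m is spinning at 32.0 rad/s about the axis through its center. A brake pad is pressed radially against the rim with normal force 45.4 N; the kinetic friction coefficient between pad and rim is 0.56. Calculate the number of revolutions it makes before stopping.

≈ 64.4 revolutions

I = MR² = (56.8)(0.354)² = 7.118 kg·m².
Friction force f = μN = (0.56)(45.4) = 25.42 N at the rim; torque magnitude τ = fR = 9.000 N·m, opposing ω.
|α| = τ/I = 9.000/7.118 = 1.264 rad/s² (deceleration).
ω² = ω₀² − 2|α|θ with ω = 0 ⇒ θ = ω₀²/(2|α|) = 404.9 rad = 64.45 rev.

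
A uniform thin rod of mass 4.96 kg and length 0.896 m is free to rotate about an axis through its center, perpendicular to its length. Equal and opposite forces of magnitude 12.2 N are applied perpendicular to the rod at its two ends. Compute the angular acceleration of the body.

α ≈ 32.9 rad/s²

I = (1/12)ML² = (1/12)(4.96)(0.896)² = 0.3318 kg·m².
The couple gives τ = F·(L/2) + F·(L/2) = F L = (12.2)(0.896) = 10.93 N·m.
Newton's second law for rotation, τ = Iα, gives α = τ/I = 10.93/0.3318 = 32.94 rad/s².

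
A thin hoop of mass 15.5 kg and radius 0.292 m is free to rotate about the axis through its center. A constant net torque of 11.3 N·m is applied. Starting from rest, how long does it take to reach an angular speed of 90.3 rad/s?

I = MR² = (15.5)(0.292)² = 1.322 kg·m².
α = τ/I = 11.3/1.322 = 8.550 rad/s².
ω = αt ⇒ t = ω/α = 90.3/8.550 = 10.56 s.

t ≈ 10.6 s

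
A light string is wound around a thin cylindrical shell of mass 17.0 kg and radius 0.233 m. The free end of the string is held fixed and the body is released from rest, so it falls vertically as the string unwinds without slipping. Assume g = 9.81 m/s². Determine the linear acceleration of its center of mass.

a ≈ 4.91 m/s²

Translation: Mg − T = Ma. Rotation about the center: TR = Iα with I = MR².
With a = αR: T = (I/R²)a = M a, so Mg = (1 + 1.000)Ma.
a = g/(1 + 1.000) = 9.81/2.000 = 4.905 m/s².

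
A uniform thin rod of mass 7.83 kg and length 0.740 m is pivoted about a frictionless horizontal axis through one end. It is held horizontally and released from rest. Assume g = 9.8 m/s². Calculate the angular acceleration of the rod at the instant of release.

α ≈ 19.9 rad/s²

About the pivot, I = (1/3)ML² = (1/3)(7.83)(0.740)² = 1.429 kg·m².
The weight acts at the center, a distance L/2 = 0.3700 m from the pivot; τ = Mg(L/2) = 28.39 N·m.
α = τ/I = 28.39/1.429 = 19.86 rad/s².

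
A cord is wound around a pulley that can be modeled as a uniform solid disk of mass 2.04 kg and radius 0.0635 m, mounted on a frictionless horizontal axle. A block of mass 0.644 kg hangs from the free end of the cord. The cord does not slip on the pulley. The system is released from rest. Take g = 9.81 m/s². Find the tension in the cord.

I = ½MR² = (1/2)(2.04)(0.0635)² = 0.004113 kg·m².
Block: mg − T = ma. Pulley: TR = Iα. No-slip: a = αR, so T = (I/R²)a = 1.020·a.
Then mg = (m + 1.020)a, so a = (0.644)(9.81)/(0.644 + 1.020) = 3.797 m/s².
T = 1.020·a = 3.873 N.

T ≈ 3.87 N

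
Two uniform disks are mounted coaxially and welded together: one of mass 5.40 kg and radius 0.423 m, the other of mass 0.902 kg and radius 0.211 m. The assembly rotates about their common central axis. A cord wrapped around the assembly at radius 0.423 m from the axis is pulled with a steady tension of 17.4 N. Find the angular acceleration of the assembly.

I = ½M₁R₁² + ½M₂R₂² = ½(5.40)(0.423)² + ½(0.902)(0.211)² = 0.5032 kg·m².
τ = F r = (17.4)(0.423) = 7.360 N·m.
α = τ/I = 7.360/0.5032 = 14.63 rad/s².

α ≈ 14.6 rad/s²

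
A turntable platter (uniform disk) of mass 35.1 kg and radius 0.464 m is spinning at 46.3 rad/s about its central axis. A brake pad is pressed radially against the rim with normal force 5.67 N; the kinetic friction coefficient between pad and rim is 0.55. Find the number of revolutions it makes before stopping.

I = ½MR² = (1/2)(35.1)(0.464)² = 3.778 kg·m².
Friction force f = μN = (0.55)(5.67) = 3.119 N at the rim; torque magnitude τ = fR = 1.447 N·m, opposing ω.
|α| = τ/I = 1.447/3.778 = 0.3830 rad/s² (deceleration).
ω² = ω₀² − 2|α|θ with ω = 0 ⇒ θ = ω₀²/(2|α|) = 2799 rad = 445.5 rev.

≈ 445 revolutions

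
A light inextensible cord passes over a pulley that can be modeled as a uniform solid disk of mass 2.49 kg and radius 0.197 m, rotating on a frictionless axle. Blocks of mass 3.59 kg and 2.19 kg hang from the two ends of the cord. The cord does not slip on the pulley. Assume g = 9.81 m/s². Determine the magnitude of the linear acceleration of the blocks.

a ≈ 1.96 m/s²

I = ½MR² = (1/2)(2.49)(0.197)² = 0.04832 kg·m².
Heavier block: m₁g − T₁ = m₁a. Lighter block: T₂ − m₂g = m₂a.
Pulley: (T₁ − T₂)R = Iα = I(a/R), so T₁ − T₂ = (I/R²)a = (1/2)M_p a = 1.245·a.
Adding the three: (m₁ − m₂)g = (m₁ + m₂ + 1.245)a, so a = (3.59 − 2.19)(9.81)/(3.59 + 2.19 + 1.245) = 1.955 m/s².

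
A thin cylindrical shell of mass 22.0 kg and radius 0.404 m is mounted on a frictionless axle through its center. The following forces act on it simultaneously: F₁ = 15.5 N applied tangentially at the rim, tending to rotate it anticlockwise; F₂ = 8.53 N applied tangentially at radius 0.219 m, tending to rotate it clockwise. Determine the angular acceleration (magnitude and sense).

I = MR² = (22.0)(0.404)² = 3.591 kg·m².
Taking anticlockwise as positive: τ₁ = +(15.5)(0.404) = +6.262 N·m; τ₂ = −(8.53)(0.219) = −1.868 N·m.
Net torque τ = 4.394 N·m.
α = τ/I = 4.394/3.591 = 1.224 rad/s².

α ≈ 1.22 rad/s², anticlockwise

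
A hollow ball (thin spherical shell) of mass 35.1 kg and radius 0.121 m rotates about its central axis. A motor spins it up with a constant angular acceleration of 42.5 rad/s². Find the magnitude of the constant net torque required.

τ ≈ 14.6 N·m

I = (2/3)MR² = (2/3)(35.1)(0.121)² = 0.3426 kg·m².
τ = Iα = (0.3426)(42.50) = 14.56 N·m.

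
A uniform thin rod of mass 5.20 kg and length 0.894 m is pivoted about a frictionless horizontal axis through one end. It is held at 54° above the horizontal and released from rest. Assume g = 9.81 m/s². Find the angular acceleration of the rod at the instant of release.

α ≈ 9.67 rad/s²

About the pivot, I = (1/3)ML² = (1/3)(5.20)(0.894)² = 1.385 kg·m².
The weight acts at the center, a distance L/2 = 0.4470 m from the pivot; τ = Mg(L/2) cos 54° = 13.40 N·m.
α = τ/I = 13.40/1.385 = 9.675 rad/s².
(Equivalently α = (3g/(2L)) cos 54° = 9.675 rad/s².)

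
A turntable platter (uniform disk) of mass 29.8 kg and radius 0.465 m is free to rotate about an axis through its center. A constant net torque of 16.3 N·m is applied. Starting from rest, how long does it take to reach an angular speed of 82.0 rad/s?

I = ½MR² = (1/2)(29.8)(0.465)² = 3.222 kg·m².
α = τ/I = 16.3/3.222 = 5.059 rad/s².
ω = αt ⇒ t = ω/α = 82.0/5.059 = 16.21 s.

t ≈ 16.2 s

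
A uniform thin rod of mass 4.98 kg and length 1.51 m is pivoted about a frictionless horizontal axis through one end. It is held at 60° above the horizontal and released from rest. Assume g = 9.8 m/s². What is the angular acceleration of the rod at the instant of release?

α ≈ 4.87 rad/s²

About the pivot, I = (1/3)ML² = (1/3)(4.98)(1.51)² = 3.785 kg·m².
The weight acts at the center, a distance L/2 = 0.7550 m from the pivot; τ = Mg(L/2) cos 60° = 18.42 N·m.
α = τ/I = 18.42/3.785 = 4.868 rad/s².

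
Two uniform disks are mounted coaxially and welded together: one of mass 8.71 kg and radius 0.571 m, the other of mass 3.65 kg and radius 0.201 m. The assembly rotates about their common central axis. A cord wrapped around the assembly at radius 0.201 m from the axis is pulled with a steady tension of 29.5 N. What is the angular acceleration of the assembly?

α ≈ 3.97 rad/s²

I = ½M₁R₁² + ½M₂R₂² = ½(8.71)(0.571)² + ½(3.65)(0.201)² = 1.494 kg·m².
τ = F r = (29.5)(0.201) = 5.929 N·m.
α = τ/I = 5.929/1.494 = 3.970 rad/s².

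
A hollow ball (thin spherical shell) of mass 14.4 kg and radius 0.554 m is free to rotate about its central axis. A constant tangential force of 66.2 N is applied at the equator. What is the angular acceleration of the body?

α ≈ 12.4 rad/s²

I = (2/3)MR² = (2/3)(14.4)(0.554)² = 2.946 kg·m².
τ = F R = (66.2)(0.554) = 36.67 N·m.
Newton's second law for rotation, τ = Iα, gives α = τ/I = 36.67/2.946 = 12.45 rad/s².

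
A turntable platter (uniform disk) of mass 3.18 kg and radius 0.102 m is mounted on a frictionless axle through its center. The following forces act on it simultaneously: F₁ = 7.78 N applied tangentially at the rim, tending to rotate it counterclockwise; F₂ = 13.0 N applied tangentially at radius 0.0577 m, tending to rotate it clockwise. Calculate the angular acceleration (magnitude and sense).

I = ½MR² = (1/2)(3.18)(0.102)² = 0.01654 kg·m².
Taking counterclockwise as positive: τ₁ = +(7.78)(0.102) = +0.7936 N·m; τ₂ = −(13.0)(0.0577) = −0.7501 N·m.
Net torque τ = 0.04346 N·m.
α = τ/I = 0.04346/0.01654 = 2.627 rad/s².

α ≈ 2.63 rad/s², counterclockwise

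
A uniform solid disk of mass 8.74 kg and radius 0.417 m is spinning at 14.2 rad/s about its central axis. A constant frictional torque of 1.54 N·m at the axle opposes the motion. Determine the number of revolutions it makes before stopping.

I = ½MR² = (1/2)(8.74)(0.417)² = 0.7599 kg·m².
The net torque has magnitude 1.54 N·m, opposing ω.
|α| = τ/I = 1.540/0.7599 = 2.027 rad/s² (deceleration).
ω² = ω₀² − 2|α|θ with ω = 0 ⇒ θ = ω₀²/(2|α|) = 49.75 rad = 7.918 rev.

≈ 7.92 revolutions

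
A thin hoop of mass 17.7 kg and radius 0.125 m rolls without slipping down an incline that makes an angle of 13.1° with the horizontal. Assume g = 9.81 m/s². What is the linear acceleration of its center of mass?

Translation along the incline: Mg sinθ − f = Ma.
Rotation about the center: fR = Iα with I = MR². No-slip gives a = αR, so f = (I/R²)a = M a.
Substituting: Mg sinθ = (1 + 1.000)Ma, so a = g sinθ/(1 + 1.000) = (9.81) sin 13.1° / 2.000 = 1.112 m/s².

a ≈ 1.11 m/s²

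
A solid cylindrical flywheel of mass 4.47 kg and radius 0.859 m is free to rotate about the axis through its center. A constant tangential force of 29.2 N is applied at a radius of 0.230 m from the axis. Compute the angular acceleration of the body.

I = ½MR² = (1/2)(4.47)(0.859)² = 1.649 kg·m².
τ = F·r = (29.2)(0.230) = 6.716 N·m.
Newton's second law for rotation, τ = Iα, gives α = τ/I = 6.716/1.649 = 4.072 rad/s².

α ≈ 4.07 rad/s²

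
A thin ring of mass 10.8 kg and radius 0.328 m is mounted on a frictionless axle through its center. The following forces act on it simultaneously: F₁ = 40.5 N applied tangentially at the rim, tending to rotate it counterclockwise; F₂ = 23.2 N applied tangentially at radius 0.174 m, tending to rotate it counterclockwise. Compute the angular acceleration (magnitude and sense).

α ≈ 14.9 rad/s², counterclockwise

I = MR² = (10.8)(0.328)² = 1.162 kg·m².
Taking counterclockwise as positive: τ₁ = +(40.5)(0.328) = +13.28 N·m; τ₂ = +(23.2)(0.174) = +4.037 N·m.
Net torque τ = 17.32 N·m.
α = τ/I = 17.32/1.162 = 14.91 rad/s².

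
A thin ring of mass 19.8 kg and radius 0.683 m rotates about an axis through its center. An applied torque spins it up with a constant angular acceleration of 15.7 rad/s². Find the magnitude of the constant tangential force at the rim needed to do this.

I = MR² = (19.8)(0.683)² = 9.236 kg·m².
The required torque is τ = Iα = (9.236)(15.70) = 145.0 N·m.
A tangential force at the rim gives τ = FR, so F = τ/R = 145.0/0.683 = 212.3 N.

F ≈ 212 N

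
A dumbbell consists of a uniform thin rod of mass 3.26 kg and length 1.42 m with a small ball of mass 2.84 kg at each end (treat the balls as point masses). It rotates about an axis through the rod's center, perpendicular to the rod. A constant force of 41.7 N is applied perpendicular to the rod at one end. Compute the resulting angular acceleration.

I_rod = (1/12)ML² = (1/12)(3.26)(1.42)² = 0.5478 kg·m².
I_balls = 2·m·(L/2)² = 2(2.84)(0.7100)² = 2.863 kg·m².
Total I = 3.411 kg·m².
τ = F·(L/2) = (41.7)(0.710) = 29.61 N·m.
α = τ/I = 29.61/3.411 = 8.680 rad/s².

α ≈ 8.68 rad/s²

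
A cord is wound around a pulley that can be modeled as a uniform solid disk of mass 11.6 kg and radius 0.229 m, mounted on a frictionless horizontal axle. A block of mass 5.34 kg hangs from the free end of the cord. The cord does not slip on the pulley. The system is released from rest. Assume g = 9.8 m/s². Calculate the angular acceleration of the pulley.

I = ½MR² = (1/2)(11.6)(0.229)² = 0.3042 kg·m².
Block: mg − T = ma. Pulley: TR = Iα. No-slip: a = αR, so T = (I/R²)a = 5.800·a.
Then mg = (m + 5.800)a, so a = (5.34)(9.8)/(5.34 + 5.800) = 4.698 m/s².
α = a/R = 4.698/0.229 = 20.51 rad/s².

α ≈ 20.5 rad/s²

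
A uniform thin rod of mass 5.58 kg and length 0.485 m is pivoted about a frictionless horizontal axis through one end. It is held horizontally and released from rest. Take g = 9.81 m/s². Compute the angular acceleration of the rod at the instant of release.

About the pivot, I = (1/3)ML² = (1/3)(5.58)(0.485)² = 0.4375 kg·m².
The weight acts at the center, a distance L/2 = 0.2425 m from the pivot; τ = Mg(L/2) = 13.27 N·m.
α = τ/I = 13.27/0.4375 = 30.34 rad/s².

α ≈ 30.3 rad/s²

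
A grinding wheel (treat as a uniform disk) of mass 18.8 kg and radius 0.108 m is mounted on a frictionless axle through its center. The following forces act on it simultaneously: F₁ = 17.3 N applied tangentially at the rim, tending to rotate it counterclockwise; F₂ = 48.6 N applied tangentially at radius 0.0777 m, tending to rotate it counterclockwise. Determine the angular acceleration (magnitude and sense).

α ≈ 51.5 rad/s², counterclockwise

I = ½MR² = (1/2)(18.8)(0.108)² = 0.1096 kg·m².
Taking counterclockwise as positive: τ₁ = +(17.3)(0.108) = +1.868 N·m; τ₂ = +(48.6)(0.0777) = +3.776 N·m.
Net torque τ = 5.645 N·m.
α = τ/I = 5.645/0.1096 = 51.48 rad/s².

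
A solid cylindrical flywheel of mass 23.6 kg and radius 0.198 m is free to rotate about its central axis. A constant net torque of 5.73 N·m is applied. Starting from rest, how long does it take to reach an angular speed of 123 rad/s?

I = ½MR² = (1/2)(23.6)(0.198)² = 0.4626 kg·m².
α = τ/I = 5.73/0.4626 = 12.39 rad/s².
ω = αt ⇒ t = ω/α = 123/12.39 = 9.930 s.

t ≈ 9.93 s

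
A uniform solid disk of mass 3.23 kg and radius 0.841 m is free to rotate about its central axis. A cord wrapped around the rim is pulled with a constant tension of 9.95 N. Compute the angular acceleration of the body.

I = ½MR² = (1/2)(3.23)(0.841)² = 1.142 kg·m².
τ = F R = (9.95)(0.841) = 8.368 N·m.
Newton's second law for rotation, τ = Iα, gives α = τ/I = 8.368/1.142 = 7.326 rad/s².

α ≈ 7.33 rad/s²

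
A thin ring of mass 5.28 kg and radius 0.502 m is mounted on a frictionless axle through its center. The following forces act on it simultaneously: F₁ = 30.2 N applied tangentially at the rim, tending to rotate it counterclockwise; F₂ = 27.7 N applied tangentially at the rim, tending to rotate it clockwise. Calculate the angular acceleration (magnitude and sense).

α ≈ 0.943 rad/s², counterclockwise

I = MR² = (5.28)(0.502)² = 1.331 kg·m².
Taking counterclockwise as positive: τ₁ = +(30.2)(0.502) = +15.16 N·m; τ₂ = −(27.7)(0.502) = −13.91 N·m.
Net torque τ = 1.255 N·m.
α = τ/I = 1.255/1.331 = 0.9432 rad/s².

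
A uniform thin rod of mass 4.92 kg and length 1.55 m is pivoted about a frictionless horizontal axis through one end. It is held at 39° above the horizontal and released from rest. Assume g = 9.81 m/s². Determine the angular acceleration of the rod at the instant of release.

α ≈ 7.38 rad/s²

About the pivot, I = (1/3)ML² = (1/3)(4.92)(1.55)² = 3.940 kg·m².
The weight acts at the center, a distance L/2 = 0.7750 m from the pivot; τ = Mg(L/2) cos 39° = 29.07 N·m.
α = τ/I = 29.07/3.940 = 7.378 rad/s².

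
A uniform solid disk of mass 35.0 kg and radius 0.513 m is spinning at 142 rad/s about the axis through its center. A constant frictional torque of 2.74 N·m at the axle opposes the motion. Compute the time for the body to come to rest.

t ≈ 239 s

I = ½MR² = (1/2)(35.0)(0.513)² = 4.605 kg·m².
The net torque has magnitude 2.74 N·m, opposing ω.
|α| = τ/I = 2.740/4.605 = 0.5949 rad/s² (deceleration).
0 = ω₀ − |α|t ⇒ t = ω₀/|α| = 142/0.5949 = 238.7 s.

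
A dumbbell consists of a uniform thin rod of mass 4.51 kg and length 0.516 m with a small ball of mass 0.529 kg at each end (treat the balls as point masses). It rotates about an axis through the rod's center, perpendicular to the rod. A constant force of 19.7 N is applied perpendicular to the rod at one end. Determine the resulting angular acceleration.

α ≈ 29.8 rad/s²

I_rod = (1/12)ML² = (1/12)(4.51)(0.516)² = 0.1001 kg·m².
I_balls = 2·m·(L/2)² = 2(0.529)(0.2580)² = 0.07042 kg·m².
Total I = 0.1705 kg·m².
τ = F·(L/2) = (19.7)(0.258) = 5.083 N·m.
α = τ/I = 5.083/0.1705 = 29.81 rad/s².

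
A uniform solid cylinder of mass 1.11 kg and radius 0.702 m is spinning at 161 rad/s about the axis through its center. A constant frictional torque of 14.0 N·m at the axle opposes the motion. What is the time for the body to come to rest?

t ≈ 3.15 s

I = ½MR² = (1/2)(1.11)(0.702)² = 0.2735 kg·m².
The net torque has magnitude 14.0 N·m, opposing ω.
|α| = τ/I = 14.00/0.2735 = 51.19 rad/s² (deceleration).
0 = ω₀ − |α|t ⇒ t = ω₀/|α| = 161/51.19 = 3.145 s.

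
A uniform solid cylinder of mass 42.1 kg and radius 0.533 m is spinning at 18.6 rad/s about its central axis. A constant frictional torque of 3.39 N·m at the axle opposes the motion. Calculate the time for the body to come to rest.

I = ½MR² = (1/2)(42.1)(0.533)² = 5.980 kg·m².
The net torque has magnitude 3.39 N·m, opposing ω.
|α| = τ/I = 3.390/5.980 = 0.5669 rad/s² (deceleration).
0 = ω₀ − |α|t ⇒ t = ω₀/|α| = 18.6/0.5669 = 32.81 s.

t ≈ 32.8 s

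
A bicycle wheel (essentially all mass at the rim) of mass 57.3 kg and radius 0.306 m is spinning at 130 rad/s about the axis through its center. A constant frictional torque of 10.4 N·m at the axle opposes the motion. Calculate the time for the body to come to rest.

I = MR² = (57.3)(0.306)² = 5.365 kg·m².
The net torque has magnitude 10.4 N·m, opposing ω.
|α| = τ/I = 10.40/5.365 = 1.938 rad/s² (deceleration).
0 = ω₀ − |α|t ⇒ t = ω₀/|α| = 130/1.938 = 67.07 s.

t ≈ 67.1 s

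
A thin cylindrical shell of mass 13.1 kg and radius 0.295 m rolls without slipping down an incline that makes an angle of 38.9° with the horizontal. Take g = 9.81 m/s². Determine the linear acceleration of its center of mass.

Translation along the incline: Mg sinθ − f = Ma.
Rotation about the center: fR = Iα with I = MR². No-slip gives a = αR, so f = (I/R²)a = M a.
Substituting: Mg sinθ = (1 + 1.000)Ma, so a = g sinθ/(1 + 1.000) = (9.81) sin 38.9° / 2.000 = 3.080 m/s².

a ≈ 3.08 m/s²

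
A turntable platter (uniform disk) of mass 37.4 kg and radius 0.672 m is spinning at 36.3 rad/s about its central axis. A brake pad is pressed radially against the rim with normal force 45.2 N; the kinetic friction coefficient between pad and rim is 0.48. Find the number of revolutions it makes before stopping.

I = ½MR² = (1/2)(37.4)(0.672)² = 8.445 kg·m².
Friction force f = μN = (0.48)(45.2) = 21.70 N at the rim; torque magnitude τ = fR = 14.58 N·m, opposing ω.
|α| = τ/I = 14.58/8.445 = 1.727 rad/s² (deceleration).
ω² = ω₀² − 2|α|θ with ω = 0 ⇒ θ = ω₀²/(2|α|) = 381.6 rad = 60.73 rev.

≈ 60.7 revolutions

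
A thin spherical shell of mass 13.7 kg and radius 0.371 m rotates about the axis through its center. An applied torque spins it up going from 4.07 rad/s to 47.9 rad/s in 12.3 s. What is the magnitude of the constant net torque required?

τ ≈ 4.48 N·m

I = (2/3)MR² = (2/3)(13.7)(0.371)² = 1.257 kg·m².
α = Δω/Δt = (47.9 − 4.07)/12.3 = 3.563 rad/s².
τ = Iα = (1.257)(3.563) = 4.480 N·m.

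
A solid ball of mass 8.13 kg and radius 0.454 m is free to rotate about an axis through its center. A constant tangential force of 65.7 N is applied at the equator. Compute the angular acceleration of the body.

I = (2/5)MR² = (2/5)(8.13)(0.454)² = 0.6703 kg·m².
τ = F R = (65.7)(0.454) = 29.83 N·m.
From τ = Iα: α = 29.83/0.6703 = 44.50 rad/s².

α ≈ 44.5 rad/s²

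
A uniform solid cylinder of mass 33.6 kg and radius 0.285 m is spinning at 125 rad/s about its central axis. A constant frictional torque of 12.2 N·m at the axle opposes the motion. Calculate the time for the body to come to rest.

I = ½MR² = (1/2)(33.6)(0.285)² = 1.365 kg·m².
The net torque has magnitude 12.2 N·m, opposing ω.
|α| = τ/I = 12.20/1.365 = 8.940 rad/s² (deceleration).
0 = ω₀ − |α|t ⇒ t = ω₀/|α| = 125/8.940 = 13.98 s.

t ≈ 14.0 s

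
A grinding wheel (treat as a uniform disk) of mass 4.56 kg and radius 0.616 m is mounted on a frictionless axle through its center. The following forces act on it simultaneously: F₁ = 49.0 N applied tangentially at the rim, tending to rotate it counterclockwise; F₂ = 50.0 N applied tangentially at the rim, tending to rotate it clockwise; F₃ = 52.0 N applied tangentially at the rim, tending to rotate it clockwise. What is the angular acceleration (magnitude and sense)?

I = ½MR² = (1/2)(4.56)(0.616)² = 0.8652 kg·m².
Taking counterclockwise as positive: τ₁ = +(49.0)(0.616) = +30.18 N·m; τ₂ = −(50.0)(0.616) = −30.80 N·m; τ₃ = −(52.0)(0.616) = −32.03 N·m.
Net torque τ = -32.65 N·m.
α = τ/I = -32.65/0.8652 = -37.74 rad/s².

α ≈ 37.7 rad/s², clockwise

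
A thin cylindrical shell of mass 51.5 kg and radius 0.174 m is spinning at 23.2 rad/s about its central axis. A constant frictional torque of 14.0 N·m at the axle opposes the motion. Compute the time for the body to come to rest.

t ≈ 2.58 s

I = MR² = (51.5)(0.174)² = 1.559 kg·m².
The net torque has magnitude 14.0 N·m, opposing ω.
|α| = τ/I = 14.00/1.559 = 8.979 rad/s² (deceleration).
0 = ω₀ − |α|t ⇒ t = ω₀/|α| = 23.2/8.979 = 2.584 s.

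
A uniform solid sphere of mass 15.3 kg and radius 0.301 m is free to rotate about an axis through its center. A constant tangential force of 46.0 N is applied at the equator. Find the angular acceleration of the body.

α ≈ 25.0 rad/s²

I = (2/5)MR² = (2/5)(15.3)(0.301)² = 0.5545 kg·m².
τ = F R = (46.0)(0.301) = 13.85 N·m.
Newton's second law for rotation, τ = Iα, gives α = τ/I = 13.85/0.5545 = 24.97 rad/s².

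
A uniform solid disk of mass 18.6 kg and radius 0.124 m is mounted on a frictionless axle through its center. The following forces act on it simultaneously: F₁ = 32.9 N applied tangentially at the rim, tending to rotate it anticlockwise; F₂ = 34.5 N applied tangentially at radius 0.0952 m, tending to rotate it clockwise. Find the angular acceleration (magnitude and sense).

I = ½MR² = (1/2)(18.6)(0.124)² = 0.1430 kg·m².
Taking anticlockwise as positive: τ₁ = +(32.9)(0.124) = +4.080 N·m; τ₂ = −(34.5)(0.0952) = −3.284 N·m.
Net torque τ = 0.7952 N·m.
α = τ/I = 0.7952/0.1430 = 5.561 rad/s².

α ≈ 5.56 rad/s², anticlockwise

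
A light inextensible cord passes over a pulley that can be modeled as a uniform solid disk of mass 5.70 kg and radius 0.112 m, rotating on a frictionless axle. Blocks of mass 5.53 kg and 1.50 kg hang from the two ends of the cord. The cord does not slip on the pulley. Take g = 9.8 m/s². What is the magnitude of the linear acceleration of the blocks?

a ≈ 4.00 m/s²

I = ½MR² = (1/2)(5.70)(0.112)² = 0.03575 kg·m².
Heavier block: m₁g − T₁ = m₁a. Lighter block: T₂ − m₂g = m₂a.
Pulley: (T₁ − T₂)R = Iα = I(a/R), so T₁ − T₂ = (I/R²)a = (1/2)M_p a = 2.850·a.
Adding the three: (m₁ − m₂)g = (m₁ + m₂ + 2.850)a, so a = (5.53 − 1.50)(9.8)/(5.53 + 1.50 + 2.850) = 3.997 m/s².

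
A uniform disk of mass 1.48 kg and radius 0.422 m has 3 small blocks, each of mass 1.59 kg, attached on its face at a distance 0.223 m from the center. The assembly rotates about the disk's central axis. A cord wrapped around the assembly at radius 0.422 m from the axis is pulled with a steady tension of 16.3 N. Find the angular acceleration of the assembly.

I_disk = ½MR² = ½(1.48)(0.422)² = 0.1318 kg·m².
I_blocks = 3·m·r² = 3(1.59)(0.223)² = 0.2372 kg·m².
Total I = 0.3690 kg·m².
τ = F r = (16.3)(0.422) = 6.879 N·m.
α = τ/I = 6.879/0.3690 = 18.64 rad/s².

α ≈ 18.6 rad/s²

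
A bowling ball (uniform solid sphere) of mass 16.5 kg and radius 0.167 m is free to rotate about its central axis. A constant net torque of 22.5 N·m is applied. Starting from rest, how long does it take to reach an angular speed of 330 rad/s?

I = (2/5)MR² = (2/5)(16.5)(0.167)² = 0.1841 kg·m².
α = τ/I = 22.5/0.1841 = 122.2 rad/s².
ω = αt ⇒ t = ω/α = 330/122.2 = 2.700 s.

t ≈ 2.70 s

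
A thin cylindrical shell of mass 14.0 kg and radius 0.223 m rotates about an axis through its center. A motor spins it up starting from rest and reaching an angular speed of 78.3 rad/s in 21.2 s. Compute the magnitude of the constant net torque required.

I = MR² = (14.0)(0.223)² = 0.6962 kg·m².
α = Δω/Δt = (78.3 − 0)/21.2 = 3.693 rad/s².
τ = Iα = (0.6962)(3.693) = 2.571 N·m.

τ ≈ 2.57 N·m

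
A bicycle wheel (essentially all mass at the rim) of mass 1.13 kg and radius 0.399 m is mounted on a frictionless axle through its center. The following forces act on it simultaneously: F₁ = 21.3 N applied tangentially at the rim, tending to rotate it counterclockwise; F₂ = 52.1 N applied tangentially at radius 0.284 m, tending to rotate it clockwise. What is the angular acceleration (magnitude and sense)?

α ≈ 35.0 rad/s², clockwise

I = MR² = (1.13)(0.399)² = 0.1799 kg·m².
Taking counterclockwise as positive: τ₁ = +(21.3)(0.399) = +8.499 N·m; τ₂ = −(52.1)(0.284) = −14.80 N·m.
Net torque τ = -6.298 N·m.
α = τ/I = -6.298/0.1799 = -35.01 rad/s².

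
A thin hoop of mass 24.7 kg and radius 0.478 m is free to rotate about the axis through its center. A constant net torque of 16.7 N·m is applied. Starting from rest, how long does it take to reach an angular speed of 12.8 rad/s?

I = MR² = (24.7)(0.478)² = 5.644 kg·m².
α = τ/I = 16.7/5.644 = 2.959 rad/s².
ω = αt ⇒ t = ω/α = 12.8/2.959 = 4.326 s.

t ≈ 4.33 s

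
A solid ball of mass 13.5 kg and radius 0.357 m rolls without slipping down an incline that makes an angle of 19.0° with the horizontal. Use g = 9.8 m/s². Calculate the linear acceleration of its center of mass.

a ≈ 2.28 m/s²

Translation along the incline: Mg sinθ − f = Ma.
Rotation about the center: fR = Iα with I = (2/5)MR². No-slip gives a = αR, so f = (I/R²)a = (2/5)M a.
Substituting: Mg sinθ = (1 + 0.4000)Ma, so a = g sinθ/(1 + 0.4000) = (9.8) sin 19.0° / 1.400 = 2.279 m/s².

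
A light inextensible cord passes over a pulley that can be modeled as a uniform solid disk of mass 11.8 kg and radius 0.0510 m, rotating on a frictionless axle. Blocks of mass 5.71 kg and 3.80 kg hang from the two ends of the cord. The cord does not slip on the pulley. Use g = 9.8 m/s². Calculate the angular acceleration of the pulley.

I = ½MR² = (1/2)(11.8)(0.0510)² = 0.01535 kg·m².
Heavier block: m₁g − T₁ = m₁a. Lighter block: T₂ − m₂g = m₂a.
Pulley: (T₁ − T₂)R = Iα = I(a/R), so T₁ − T₂ = (I/R²)a = (1/2)M_p a = 5.900·a.
Adding the three: (m₁ − m₂)g = (m₁ + m₂ + 5.900)a, so a = (5.71 − 3.80)(9.8)/(5.71 + 3.80 + 5.900) = 1.215 m/s².
α = a/R = 1.215/0.0510 = 23.82 rad/s².

α ≈ 23.8 rad/s²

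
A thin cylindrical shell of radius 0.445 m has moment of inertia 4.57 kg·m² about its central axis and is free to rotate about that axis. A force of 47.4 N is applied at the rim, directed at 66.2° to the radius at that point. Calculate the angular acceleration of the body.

α ≈ 4.22 rad/s²

Only the tangential component produces torque: τ = F R sinθ = (47.4)(0.445) sin 66.2° = 19.30 N·m.
From τ = Iα: α = 19.30/4.570 = 4.223 rad/s².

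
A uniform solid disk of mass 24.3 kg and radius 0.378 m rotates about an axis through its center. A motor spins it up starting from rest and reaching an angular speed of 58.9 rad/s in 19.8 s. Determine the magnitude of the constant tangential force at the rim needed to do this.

I = ½MR² = (1/2)(24.3)(0.378)² = 1.736 kg·m².
α = Δω/Δt = (58.9 − 0)/19.8 = 2.975 rad/s².
The required torque is τ = Iα = (1.736)(2.975) = 5.164 N·m.
A tangential force at the rim gives τ = FR, so F = τ/R = 5.164/0.378 = 13.66 N.

F ≈ 13.7 N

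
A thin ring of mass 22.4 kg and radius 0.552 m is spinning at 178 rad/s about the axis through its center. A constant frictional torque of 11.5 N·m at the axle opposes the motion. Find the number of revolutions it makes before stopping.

I = MR² = (22.4)(0.552)² = 6.825 kg·m².
The net torque has magnitude 11.5 N·m, opposing ω.
|α| = τ/I = 11.50/6.825 = 1.685 rad/s² (deceleration).
ω² = ω₀² − 2|α|θ with ω = 0 ⇒ θ = ω₀²/(2|α|) = 9402 rad = 1496 rev.

≈ 1500 revolutions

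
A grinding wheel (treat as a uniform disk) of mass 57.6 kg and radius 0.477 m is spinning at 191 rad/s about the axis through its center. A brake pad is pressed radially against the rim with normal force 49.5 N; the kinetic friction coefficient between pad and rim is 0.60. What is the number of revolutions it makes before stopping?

I = ½MR² = (1/2)(57.6)(0.477)² = 6.553 kg·m².
Friction force f = μN = (0.60)(49.5) = 29.70 N at the rim; torque magnitude τ = fR = 14.17 N·m, opposing ω.
|α| = τ/I = 14.17/6.553 = 2.162 rad/s² (deceleration).
ω² = ω₀² − 2|α|θ with ω = 0 ⇒ θ = ω₀²/(2|α|) = 8437 rad = 1343 rev.

≈ 1340 revolutions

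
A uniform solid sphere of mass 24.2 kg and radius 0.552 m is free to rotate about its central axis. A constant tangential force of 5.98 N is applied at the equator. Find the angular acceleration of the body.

α ≈ 1.12 rad/s²

I = (2/5)MR² = (2/5)(24.2)(0.552)² = 2.950 kg·m².
τ = F R = (5.98)(0.552) = 3.301 N·m.
Newton's second law for rotation, τ = Iα, gives α = τ/I = 3.301/2.950 = 1.119 rad/s².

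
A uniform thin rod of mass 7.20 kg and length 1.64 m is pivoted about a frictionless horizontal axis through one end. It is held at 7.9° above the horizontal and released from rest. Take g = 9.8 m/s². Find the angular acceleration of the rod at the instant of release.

About the pivot, I = (1/3)ML² = (1/3)(7.20)(1.64)² = 6.455 kg·m².
The weight acts at the center, a distance L/2 = 0.8200 m from the pivot; τ = Mg(L/2) cos 7.9° = 57.31 N·m.
α = τ/I = 57.31/6.455 = 8.878 rad/s².
(Equivalently α = (3g/(2L)) cos 7.9° = 8.878 rad/s².)

α ≈ 8.88 rad/s²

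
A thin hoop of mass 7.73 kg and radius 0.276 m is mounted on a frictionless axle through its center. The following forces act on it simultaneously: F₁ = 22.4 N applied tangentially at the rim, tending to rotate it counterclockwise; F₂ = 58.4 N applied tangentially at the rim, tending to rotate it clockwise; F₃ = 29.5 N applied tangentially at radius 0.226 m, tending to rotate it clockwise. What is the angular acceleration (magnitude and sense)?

I = MR² = (7.73)(0.276)² = 0.5888 kg·m².
Taking counterclockwise as positive: τ₁ = +(22.4)(0.276) = +6.182 N·m; τ₂ = −(58.4)(0.276) = −16.12 N·m; τ₃ = −(29.5)(0.226) = −6.667 N·m.
Net torque τ = -16.60 N·m.
α = τ/I = -16.60/0.5888 = -28.20 rad/s².

α ≈ 28.2 rad/s², clockwise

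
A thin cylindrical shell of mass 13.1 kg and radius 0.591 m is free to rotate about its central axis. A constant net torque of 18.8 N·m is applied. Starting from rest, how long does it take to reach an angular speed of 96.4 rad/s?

t ≈ 23.5 s

I = MR² = (13.1)(0.591)² = 4.576 kg·m².
α = τ/I = 18.8/4.576 = 4.109 rad/s².
ω = αt ⇒ t = ω/α = 96.4/4.109 = 23.46 s.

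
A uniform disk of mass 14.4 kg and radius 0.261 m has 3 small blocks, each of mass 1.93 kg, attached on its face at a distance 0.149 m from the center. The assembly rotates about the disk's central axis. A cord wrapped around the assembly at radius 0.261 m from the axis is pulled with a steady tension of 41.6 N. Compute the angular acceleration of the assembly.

α ≈ 17.5 rad/s²

I_disk = ½MR² = ½(14.4)(0.261)² = 0.4905 kg·m².
I_blocks = 3·m·r² = 3(1.93)(0.149)² = 0.1285 kg·m².
Total I = 0.6190 kg·m².
τ = F r = (41.6)(0.261) = 10.86 N·m.
α = τ/I = 10.86/0.6190 = 17.54 rad/s².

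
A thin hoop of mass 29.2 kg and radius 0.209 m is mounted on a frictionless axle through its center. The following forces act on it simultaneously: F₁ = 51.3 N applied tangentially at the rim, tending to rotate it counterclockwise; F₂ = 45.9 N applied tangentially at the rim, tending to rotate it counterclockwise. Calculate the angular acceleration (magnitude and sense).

α ≈ 15.9 rad/s², counterclockwise

I = MR² = (29.2)(0.209)² = 1.275 kg·m².
Taking counterclockwise as positive: τ₁ = +(51.3)(0.209) = +10.72 N·m; τ₂ = +(45.9)(0.209) = +9.593 N·m.
Net torque τ = 20.31 N·m.
α = τ/I = 20.31/1.275 = 15.93 rad/s².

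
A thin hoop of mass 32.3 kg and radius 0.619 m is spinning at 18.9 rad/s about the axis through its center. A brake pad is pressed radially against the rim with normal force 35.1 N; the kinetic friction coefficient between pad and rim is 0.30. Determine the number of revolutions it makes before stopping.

≈ 54.0 revolutions

I = MR² = (32.3)(0.619)² = 12.38 kg·m².
Friction force f = μN = (0.30)(35.1) = 10.53 N at the rim; torque magnitude τ = fR = 6.518 N·m, opposing ω.
|α| = τ/I = 6.518/12.38 = 0.5267 rad/s² (deceleration).
ω² = ω₀² − 2|α|θ with ω = 0 ⇒ θ = ω₀²/(2|α|) = 339.1 rad = 53.97 rev.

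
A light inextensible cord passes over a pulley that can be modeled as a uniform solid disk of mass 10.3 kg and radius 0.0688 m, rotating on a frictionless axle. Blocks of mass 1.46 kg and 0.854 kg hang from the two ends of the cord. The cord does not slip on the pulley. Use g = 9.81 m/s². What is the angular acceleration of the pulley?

I = ½MR² = (1/2)(10.3)(0.0688)² = 0.02438 kg·m².
Heavier block: m₁g − T₁ = m₁a. Lighter block: T₂ − m₂g = m₂a.
Pulley: (T₁ − T₂)R = Iα = I(a/R), so T₁ − T₂ = (I/R²)a = (1/2)M_p a = 5.150·a.
Adding the three: (m₁ − m₂)g = (m₁ + m₂ + 5.150)a, so a = (1.46 − 0.854)(9.81)/(1.46 + 0.854 + 5.150) = 0.7965 m/s².
α = a/R = 0.7965/0.0688 = 11.58 rad/s².

α ≈ 11.6 rad/s²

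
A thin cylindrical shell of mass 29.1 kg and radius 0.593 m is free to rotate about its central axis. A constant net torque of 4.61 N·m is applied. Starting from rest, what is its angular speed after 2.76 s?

I = MR² = (29.1)(0.593)² = 10.23 kg·m².
α = τ/I = 4.61/10.23 = 0.4505 rad/s².
ω = ω₀ + αt = 0 + (0.4505)(2.76) = 1.243 rad/s.

ω ≈ 1.24 rad/s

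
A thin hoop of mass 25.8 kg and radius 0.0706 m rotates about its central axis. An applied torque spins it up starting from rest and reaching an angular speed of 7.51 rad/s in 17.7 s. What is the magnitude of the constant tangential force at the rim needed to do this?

F ≈ 0.773 N

I = MR² = (25.8)(0.0706)² = 0.1286 kg·m².
α = Δω/Δt = (7.51 − 0)/17.7 = 0.4243 rad/s².
The required torque is τ = Iα = (0.1286)(0.4243) = 0.05456 N·m.
A tangential force at the rim gives τ = FR, so F = τ/R = 0.05456/0.0706 = 0.7728 N.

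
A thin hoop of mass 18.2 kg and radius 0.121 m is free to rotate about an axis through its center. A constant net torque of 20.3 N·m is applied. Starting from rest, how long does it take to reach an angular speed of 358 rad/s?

I = MR² = (18.2)(0.121)² = 0.2665 kg·m².
α = τ/I = 20.3/0.2665 = 76.18 rad/s².
ω = αt ⇒ t = ω/α = 358/76.18 = 4.699 s.

t ≈ 4.70 s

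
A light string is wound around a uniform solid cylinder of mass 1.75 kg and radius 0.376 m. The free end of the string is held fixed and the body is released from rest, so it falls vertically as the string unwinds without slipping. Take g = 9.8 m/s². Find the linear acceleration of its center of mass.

a ≈ 6.53 m/s²

Translation: Mg − T = Ma. Rotation about the center: TR = Iα with I = ½MR².
With a = αR: T = (I/R²)a = (1/2)M a, so Mg = (1 + 0.5000)Ma.
a = g/(1 + 0.5000) = 9.8/1.500 = 6.533 m/s².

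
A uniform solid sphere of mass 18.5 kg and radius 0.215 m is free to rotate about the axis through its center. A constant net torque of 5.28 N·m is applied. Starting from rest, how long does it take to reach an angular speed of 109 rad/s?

t ≈ 7.06 s

I = (2/5)MR² = (2/5)(18.5)(0.215)² = 0.3421 kg·m².
α = τ/I = 5.28/0.3421 = 15.44 rad/s².
ω = αt ⇒ t = ω/α = 109/15.44 = 7.062 s.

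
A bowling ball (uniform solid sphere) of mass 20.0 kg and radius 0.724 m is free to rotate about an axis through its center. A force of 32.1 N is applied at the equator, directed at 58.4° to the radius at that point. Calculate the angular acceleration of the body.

I = (2/5)MR² = (2/5)(20.0)(0.724)² = 4.193 kg·m².
Only the tangential component produces torque: τ = F R sinθ = (32.1)(0.724) sin 58.4° = 19.79 N·m.
From τ = Iα: α = 19.79/4.193 = 4.720 rad/s².

α ≈ 4.72 rad/s²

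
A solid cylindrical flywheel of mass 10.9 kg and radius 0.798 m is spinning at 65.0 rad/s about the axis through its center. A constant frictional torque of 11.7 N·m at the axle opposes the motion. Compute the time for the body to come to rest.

I = ½MR² = (1/2)(10.9)(0.798)² = 3.471 kg·m².
The net torque has magnitude 11.7 N·m, opposing ω.
|α| = τ/I = 11.70/3.471 = 3.371 rad/s² (deceleration).
0 = ω₀ − |α|t ⇒ t = ω₀/|α| = 65.0/3.371 = 19.28 s.

t ≈ 19.3 s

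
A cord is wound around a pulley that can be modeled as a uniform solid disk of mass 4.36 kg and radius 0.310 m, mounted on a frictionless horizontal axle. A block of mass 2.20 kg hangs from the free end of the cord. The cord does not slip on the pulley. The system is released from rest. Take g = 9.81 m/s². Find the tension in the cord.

I = ½MR² = (1/2)(4.36)(0.310)² = 0.2095 kg·m².
Block: mg − T = ma. Pulley: TR = Iα. No-slip: a = αR, so T = (I/R²)a = 2.180·a.
Then mg = (m + 2.180)a, so a = (2.20)(9.81)/(2.20 + 2.180) = 4.927 m/s².
T = 2.180·a = 10.74 N.

T ≈ 10.7 N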